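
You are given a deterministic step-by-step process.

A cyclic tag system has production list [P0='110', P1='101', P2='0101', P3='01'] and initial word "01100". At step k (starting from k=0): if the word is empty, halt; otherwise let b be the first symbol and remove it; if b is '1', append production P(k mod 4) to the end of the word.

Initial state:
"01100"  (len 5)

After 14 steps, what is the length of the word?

0) "01100"  (len 5)
1) "1100"  (len 4)
2) "100101"  (len 6)
3) "001010101"  (len 9)
4) "01010101"  (len 8)
5) "1010101"  (len 7)
6) "010101101"  (len 9)
7) "10101101"  (len 8)
8) "010110101"  (len 9)
9) "10110101"  (len 8)
10) "0110101101"  (len 10)
11) "110101101"  (len 9)
12) "1010110101"  (len 10)
13) "010110101110"  (len 12)
14) "10110101110"  (len 11)

11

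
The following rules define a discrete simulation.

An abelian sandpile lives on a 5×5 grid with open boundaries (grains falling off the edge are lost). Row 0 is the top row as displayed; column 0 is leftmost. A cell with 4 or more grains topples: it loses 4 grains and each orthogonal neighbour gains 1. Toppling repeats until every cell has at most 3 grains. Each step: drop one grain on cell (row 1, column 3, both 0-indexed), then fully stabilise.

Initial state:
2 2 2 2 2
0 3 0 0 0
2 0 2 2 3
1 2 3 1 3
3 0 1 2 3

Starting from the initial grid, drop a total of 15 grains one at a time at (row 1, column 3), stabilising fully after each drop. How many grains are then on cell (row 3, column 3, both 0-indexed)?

[0] 2 2 2 2 2
0 3 0 0 0
2 0 2 2 3
1 2 3 1 3
3 0 1 2 3
[1] 2 2 2 2 2
0 3 0 1 0
2 0 2 2 3
1 2 3 1 3
3 0 1 2 3
[2] 2 2 2 2 2
0 3 0 2 0
2 0 2 2 3
1 2 3 1 3
3 0 1 2 3
[3] 2 2 2 2 2
0 3 0 3 0
2 0 2 2 3
1 2 3 1 3
3 0 1 2 3
[4] 2 2 2 3 2
0 3 1 0 1
2 0 2 3 3
1 2 3 1 3
3 0 1 2 3
[5] 2 2 2 3 2
0 3 1 1 1
2 0 2 3 3
1 2 3 1 3
3 0 1 2 3
[6] 2 2 2 3 2
0 3 1 2 1
2 0 2 3 3
1 2 3 1 3
3 0 1 2 3
[7] 2 2 2 3 2
0 3 1 3 1
2 0 2 3 3
1 2 3 1 3
3 0 1 2 3
[8] 2 2 3 0 3
0 3 2 2 3
2 0 3 1 1
1 2 3 3 1
3 0 1 3 0
[9] 2 2 3 0 3
0 3 2 3 3
2 0 3 1 1
1 2 3 3 1
3 0 1 3 0
[10] 2 2 3 2 0
0 3 3 1 1
2 0 3 2 2
1 2 3 3 1
3 0 1 3 0
[11] 2 2 3 2 0
0 3 3 2 1
2 0 3 2 2
1 2 3 3 1
3 0 1 3 0
[12] 2 2 3 2 0
0 3 3 3 1
2 0 3 2 2
1 2 3 3 1
3 0 1 3 0
[13] 3 0 2 0 1
1 1 3 3 2
2 2 2 1 3
1 3 1 2 2
3 0 3 0 1
[14] 3 0 3 1 1
1 2 0 1 3
2 2 3 2 3
1 3 1 2 2
3 0 3 0 1
[15] 3 0 3 1 1
1 2 0 2 3
2 2 3 2 3
1 3 1 2 2
3 0 3 0 1

2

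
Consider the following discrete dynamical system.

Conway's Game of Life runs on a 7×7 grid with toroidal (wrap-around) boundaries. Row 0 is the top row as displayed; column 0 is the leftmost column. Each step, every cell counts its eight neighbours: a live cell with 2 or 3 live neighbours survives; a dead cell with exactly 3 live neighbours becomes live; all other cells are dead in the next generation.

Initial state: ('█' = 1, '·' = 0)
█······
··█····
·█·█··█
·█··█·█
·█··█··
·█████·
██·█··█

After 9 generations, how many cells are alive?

gen 0: █······
··█····
·█·█··█
·█··█·█
·█··█··
·█████·
██·█··█
gen 1: █·█···█
███····
·█·█·█·
·█·██··
·█·····
·····██
···█·██
gen 2: ··██·█·
···█···
···█···
██·██··
█·█·██·
█···███
····█··
gen 3: ··██···
···█···
···█···
██···██
··█····
██·····
·······
gen 4: ··██···
···██··
█·█·█·█
███···█
··█····
·█·····
·██····
gen 5: ·█··█··
·█··██·
··█·█·█
··█··██
··█····
·█·····
·█·█···
gen 6: ██·███·
███·█··
███·█·█
·██··██
·██····
·█·····
██·····
gen 7: ···███·
·······
····█··
·····██
·······
·······
····█·█
gen 8: ···███·
···█·█·
·····█·
·····█·
·······
·······
···██··
gen 9: ··█··█·
···█·██
·····██
·······
·······
·······
···█·█·

9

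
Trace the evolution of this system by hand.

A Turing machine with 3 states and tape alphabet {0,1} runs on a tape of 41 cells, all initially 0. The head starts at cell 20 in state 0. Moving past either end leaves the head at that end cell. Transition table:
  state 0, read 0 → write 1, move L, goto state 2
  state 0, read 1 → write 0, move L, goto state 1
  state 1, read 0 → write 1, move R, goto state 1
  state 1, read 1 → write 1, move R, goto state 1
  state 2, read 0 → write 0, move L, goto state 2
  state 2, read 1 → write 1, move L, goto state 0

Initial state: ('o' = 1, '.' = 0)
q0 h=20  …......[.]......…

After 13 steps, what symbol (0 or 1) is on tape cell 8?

0

t=0: q0 h=20  …......[.]......…
t=1: q2 h=19  …......[.]o.....…
t=2: q2 h=18  …......[.].o....…
t=3: q2 h=17  …......[.]..o...…
t=4: q2 h=16  …......[.]...o..…
t=5: q2 h=15  …......[.]....o.…
t=6: q2 h=14  …......[.].....o…
t=7: q2 h=13  …......[.]......…
t=8: q2 h=12  …......[.]......…
t=9: q2 h=11  …......[.]......…
t=10: q2 h=10  …......[.]......…
t=11: q2 h= 9  …......[.]......…
t=12: q2 h= 8  …......[.]......…
t=13: q2 h= 7  …......[.]......…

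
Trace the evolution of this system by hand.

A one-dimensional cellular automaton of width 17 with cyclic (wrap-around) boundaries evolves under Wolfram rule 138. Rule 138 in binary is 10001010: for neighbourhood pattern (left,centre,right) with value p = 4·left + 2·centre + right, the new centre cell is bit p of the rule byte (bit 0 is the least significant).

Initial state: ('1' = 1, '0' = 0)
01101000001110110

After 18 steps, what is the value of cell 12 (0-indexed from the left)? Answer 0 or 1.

0

t=0: 01101000001110110
t=1: 11000000011100100
t=2: 10000000111001001
t=3: 00000001110010011
t=4: 00000011100100110
t=5: 00000111001001100
t=6: 00001110010011000
t=7: 00011100100110000
t=8: 00111001001100000
t=9: 01110010011000000
t=10: 11100100110000000
t=11: 11001001100000001
t=12: 10010011000000011
t=13: 00100110000000111
t=14: 01001100000001110
t=15: 10011000000011100
t=16: 00110000000111001
t=17: 01100000001110010
t=18: 11000000011100100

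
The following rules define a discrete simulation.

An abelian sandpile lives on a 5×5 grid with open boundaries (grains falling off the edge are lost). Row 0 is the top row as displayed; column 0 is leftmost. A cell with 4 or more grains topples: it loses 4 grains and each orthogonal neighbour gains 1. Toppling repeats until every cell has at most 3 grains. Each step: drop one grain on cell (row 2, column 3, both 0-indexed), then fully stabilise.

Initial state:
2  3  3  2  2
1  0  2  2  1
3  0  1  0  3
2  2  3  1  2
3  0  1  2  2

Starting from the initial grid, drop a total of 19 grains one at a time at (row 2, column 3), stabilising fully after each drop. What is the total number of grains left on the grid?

50

gen 0: 2  3  3  2  2
1  0  2  2  1
3  0  1  0  3
2  2  3  1  2
3  0  1  2  2
gen 1: 2  3  3  2  2
1  0  2  2  1
3  0  1  1  3
2  2  3  1  2
3  0  1  2  2
gen 2: 2  3  3  2  2
1  0  2  2  1
3  0  1  2  3
2  2  3  1  2
3  0  1  2  2
gen 3: 2  3  3  2  2
1  0  2  2  1
3  0  1  3  3
2  2  3  1  2
3  0  1  2  2
gen 4: 2  3  3  2  2
1  0  2  3  2
3  0  2  1  0
2  2  3  2  3
3  0  1  2  2
gen 5: 2  3  3  2  2
1  0  2  3  2
3  0  2  2  0
2  2  3  2  3
3  0  1  2  2
gen 6: 2  3  3  2  2
1  0  2  3  2
3  0  2  3  0
2  2  3  2  3
3  0  1  2  2
gen 7: 2  3  3  3  2
1  0  3  0  3
3  0  3  1  1
2  2  3  3  3
3  0  1  2  2
gen 8: 2  3  3  3  2
1  0  3  0  3
3  0  3  2  1
2  2  3  3  3
3  0  1  2  2
gen 9: 2  3  3  3  2
1  0  3  0  3
3  0  3  3  1
2  2  3  3  3
3  0  1  2  2
gen 10: 3  0  2  0  3
1  2  1  3  3
3  1  2  2  3
2  3  1  2  0
3  0  2  3  3
gen 11: 3  0  2  0  3
1  2  1  3  3
3  1  2  3  3
2  3  1  2  0
3  0  2  3  3
gen 12: 3  0  2  2  0
1  2  2  1  2
3  1  3  2  1
2  3  1  3  1
3  0  2  3  3
gen 13: 3  0  2  2  0
1  2  2  1  2
3  1  3  3  1
2  3  1  3  1
3  0  2  3  3
gen 14: 3  0  2  2  0
1  2  3  2  2
3  2  0  2  2
2  3  3  1  3
3  0  3  1  0
gen 15: 3  0  2  2  0
1  2  3  2  2
3  2  0  3  2
2  3  3  1  3
3  0  3  1  0
gen 16: 3  0  2  2  0
1  2  3  3  2
3  2  1  0  3
2  3  3  2  3
3  0  3  1  0
gen 17: 3  0  2  2  0
1  2  3  3  2
3  2  1  1  3
2  3  3  2  3
3  0  3  1  0
gen 18: 3  0  2  2  0
1  2  3  3  2
3  2  1  2  3
2  3  3  2  3
3  0  3  1  0
gen 19: 3  0  2  2  0
1  2  3  3  2
3  2  1  3  3
2  3  3  2  3
3  0  3  1  0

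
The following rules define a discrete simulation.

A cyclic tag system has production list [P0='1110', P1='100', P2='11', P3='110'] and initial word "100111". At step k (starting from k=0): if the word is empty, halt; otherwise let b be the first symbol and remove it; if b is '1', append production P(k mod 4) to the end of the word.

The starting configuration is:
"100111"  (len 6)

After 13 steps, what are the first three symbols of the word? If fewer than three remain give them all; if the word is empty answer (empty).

111

step 0: "100111"  (len 6)
step 1: "001111110"  (len 9)
step 2: "01111110"  (len 8)
step 3: "1111110"  (len 7)
step 4: "111110110"  (len 9)
step 5: "111101101110"  (len 12)
step 6: "11101101110100"  (len 14)
step 7: "110110111010011"  (len 15)
step 8: "10110111010011110"  (len 17)
step 9: "01101110100111101110"  (len 20)
step 10: "1101110100111101110"  (len 19)
step 11: "10111010011110111011"  (len 20)
step 12: "0111010011110111011110"  (len 22)
step 13: "111010011110111011110"  (len 21)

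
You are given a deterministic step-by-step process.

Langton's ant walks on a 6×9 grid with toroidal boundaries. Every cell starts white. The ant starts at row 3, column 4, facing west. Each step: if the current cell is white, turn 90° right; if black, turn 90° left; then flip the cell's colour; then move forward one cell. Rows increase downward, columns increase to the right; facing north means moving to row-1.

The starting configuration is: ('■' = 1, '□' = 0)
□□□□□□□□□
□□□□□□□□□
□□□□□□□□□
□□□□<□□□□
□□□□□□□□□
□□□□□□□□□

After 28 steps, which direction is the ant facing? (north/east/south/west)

west

gen 0: □□□□□□□□□
□□□□□□□□□
□□□□□□□□□
□□□□<□□□□
□□□□□□□□□
□□□□□□□□□
gen 1: □□□□□□□□□
□□□□□□□□□
□□□□^□□□□
□□□□■□□□□
□□□□□□□□□
□□□□□□□□□
gen 2: □□□□□□□□□
□□□□□□□□□
□□□□■>□□□
□□□□■□□□□
□□□□□□□□□
□□□□□□□□□
gen 3: □□□□□□□□□
□□□□□□□□□
□□□□■■□□□
□□□□■v□□□
□□□□□□□□□
□□□□□□□□□
gen 4: □□□□□□□□□
□□□□□□□□□
□□□□■■□□□
□□□□<■□□□
□□□□□□□□□
□□□□□□□□□
gen 5: □□□□□□□□□
□□□□□□□□□
□□□□■■□□□
□□□□□■□□□
□□□□v□□□□
□□□□□□□□□
gen 6: □□□□□□□□□
□□□□□□□□□
□□□□■■□□□
□□□□□■□□□
□□□<■□□□□
□□□□□□□□□
gen 7: □□□□□□□□□
□□□□□□□□□
□□□□■■□□□
□□□^□■□□□
□□□■■□□□□
□□□□□□□□□
gen 8: □□□□□□□□□
□□□□□□□□□
□□□□■■□□□
□□□■>■□□□
□□□■■□□□□
□□□□□□□□□
gen 9: □□□□□□□□□
□□□□□□□□□
□□□□■■□□□
□□□■■■□□□
□□□■v□□□□
□□□□□□□□□
gen 10: □□□□□□□□□
□□□□□□□□□
□□□□■■□□□
□□□■■■□□□
□□□■□>□□□
□□□□□□□□□
gen 11: □□□□□□□□□
□□□□□□□□□
□□□□■■□□□
□□□■■■□□□
□□□■□■□□□
□□□□□v□□□
gen 12: □□□□□□□□□
□□□□□□□□□
□□□□■■□□□
□□□■■■□□□
□□□■□■□□□
□□□□<■□□□
gen 13: □□□□□□□□□
□□□□□□□□□
□□□□■■□□□
□□□■■■□□□
□□□■^■□□□
□□□□■■□□□
gen 14: □□□□□□□□□
□□□□□□□□□
□□□□■■□□□
□□□■■■□□□
□□□■■>□□□
□□□□■■□□□
gen 15: □□□□□□□□□
□□□□□□□□□
□□□□■■□□□
□□□■■^□□□
□□□■■□□□□
□□□□■■□□□
gen 16: □□□□□□□□□
□□□□□□□□□
□□□□■■□□□
□□□■<□□□□
□□□■■□□□□
□□□□■■□□□
gen 17: □□□□□□□□□
□□□□□□□□□
□□□□■■□□□
□□□■□□□□□
□□□■v□□□□
□□□□■■□□□
gen 18: □□□□□□□□□
□□□□□□□□□
□□□□■■□□□
□□□■□□□□□
□□□■□>□□□
□□□□■■□□□
gen 19: □□□□□□□□□
□□□□□□□□□
□□□□■■□□□
□□□■□□□□□
□□□■□■□□□
□□□□■v□□□
gen 20: □□□□□□□□□
□□□□□□□□□
□□□□■■□□□
□□□■□□□□□
□□□■□■□□□
□□□□■□>□□
gen 21: □□□□□□v□□
□□□□□□□□□
□□□□■■□□□
□□□■□□□□□
□□□■□■□□□
□□□□■□■□□
gen 22: □□□□□<■□□
□□□□□□□□□
□□□□■■□□□
□□□■□□□□□
□□□■□■□□□
□□□□■□■□□
gen 23: □□□□□■■□□
□□□□□□□□□
□□□□■■□□□
□□□■□□□□□
□□□■□■□□□
□□□□■^■□□
gen 24: □□□□□■■□□
□□□□□□□□□
□□□□■■□□□
□□□■□□□□□
□□□■□■□□□
□□□□■■>□□
gen 25: □□□□□■■□□
□□□□□□□□□
□□□□■■□□□
□□□■□□□□□
□□□■□■^□□
□□□□■■□□□
gen 26: □□□□□■■□□
□□□□□□□□□
□□□□■■□□□
□□□■□□□□□
□□□■□■■>□
□□□□■■□□□
gen 27: □□□□□■■□□
□□□□□□□□□
□□□□■■□□□
□□□■□□□□□
□□□■□■■■□
□□□□■■□v□
gen 28: □□□□□■■□□
□□□□□□□□□
□□□□■■□□□
□□□■□□□□□
□□□■□■■■□
□□□□■■<■□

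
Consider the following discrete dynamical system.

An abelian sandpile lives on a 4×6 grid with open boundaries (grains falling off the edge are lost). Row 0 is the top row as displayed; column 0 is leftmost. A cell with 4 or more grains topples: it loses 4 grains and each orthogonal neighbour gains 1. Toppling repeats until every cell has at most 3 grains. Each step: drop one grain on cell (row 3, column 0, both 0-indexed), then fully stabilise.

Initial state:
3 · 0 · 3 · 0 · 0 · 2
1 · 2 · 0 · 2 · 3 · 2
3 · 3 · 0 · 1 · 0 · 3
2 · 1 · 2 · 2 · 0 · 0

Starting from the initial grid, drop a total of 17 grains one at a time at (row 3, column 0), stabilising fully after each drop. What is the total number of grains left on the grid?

step 0: 3 · 0 · 3 · 0 · 0 · 2
1 · 2 · 0 · 2 · 3 · 2
3 · 3 · 0 · 1 · 0 · 3
2 · 1 · 2 · 2 · 0 · 0
step 1: 3 · 0 · 3 · 0 · 0 · 2
1 · 2 · 0 · 2 · 3 · 2
3 · 3 · 0 · 1 · 0 · 3
3 · 1 · 2 · 2 · 0 · 0
step 2: 3 · 0 · 3 · 0 · 0 · 2
2 · 3 · 0 · 2 · 3 · 2
1 · 0 · 1 · 1 · 0 · 3
1 · 3 · 2 · 2 · 0 · 0
step 3: 3 · 0 · 3 · 0 · 0 · 2
2 · 3 · 0 · 2 · 3 · 2
1 · 0 · 1 · 1 · 0 · 3
2 · 3 · 2 · 2 · 0 · 0
step 4: 3 · 0 · 3 · 0 · 0 · 2
2 · 3 · 0 · 2 · 3 · 2
1 · 0 · 1 · 1 · 0 · 3
3 · 3 · 2 · 2 · 0 · 0
step 5: 3 · 0 · 3 · 0 · 0 · 2
2 · 3 · 0 · 2 · 3 · 2
2 · 1 · 1 · 1 · 0 · 3
1 · 0 · 3 · 2 · 0 · 0
step 6: 3 · 0 · 3 · 0 · 0 · 2
2 · 3 · 0 · 2 · 3 · 2
2 · 1 · 1 · 1 · 0 · 3
2 · 0 · 3 · 2 · 0 · 0
step 7: 3 · 0 · 3 · 0 · 0 · 2
2 · 3 · 0 · 2 · 3 · 2
2 · 1 · 1 · 1 · 0 · 3
3 · 0 · 3 · 2 · 0 · 0
step 8: 3 · 0 · 3 · 0 · 0 · 2
2 · 3 · 0 · 2 · 3 · 2
3 · 1 · 1 · 1 · 0 · 3
0 · 1 · 3 · 2 · 0 · 0
step 9: 3 · 0 · 3 · 0 · 0 · 2
2 · 3 · 0 · 2 · 3 · 2
3 · 1 · 1 · 1 · 0 · 3
1 · 1 · 3 · 2 · 0 · 0
step 10: 3 · 0 · 3 · 0 · 0 · 2
2 · 3 · 0 · 2 · 3 · 2
3 · 1 · 1 · 1 · 0 · 3
2 · 1 · 3 · 2 · 0 · 0
step 11: 3 · 0 · 3 · 0 · 0 · 2
2 · 3 · 0 · 2 · 3 · 2
3 · 1 · 1 · 1 · 0 · 3
3 · 1 · 3 · 2 · 0 · 0
step 12: 3 · 0 · 3 · 0 · 0 · 2
3 · 3 · 0 · 2 · 3 · 2
0 · 2 · 1 · 1 · 0 · 3
1 · 2 · 3 · 2 · 0 · 0
step 13: 3 · 0 · 3 · 0 · 0 · 2
3 · 3 · 0 · 2 · 3 · 2
0 · 2 · 1 · 1 · 0 · 3
2 · 2 · 3 · 2 · 0 · 0
step 14: 3 · 0 · 3 · 0 · 0 · 2
3 · 3 · 0 · 2 · 3 · 2
0 · 2 · 1 · 1 · 0 · 3
3 · 2 · 3 · 2 · 0 · 0
step 15: 3 · 0 · 3 · 0 · 0 · 2
3 · 3 · 0 · 2 · 3 · 2
1 · 2 · 1 · 1 · 0 · 3
0 · 3 · 3 · 2 · 0 · 0
step 16: 3 · 0 · 3 · 0 · 0 · 2
3 · 3 · 0 · 2 · 3 · 2
1 · 2 · 1 · 1 · 0 · 3
1 · 3 · 3 · 2 · 0 · 0
step 17: 3 · 0 · 3 · 0 · 0 · 2
3 · 3 · 0 · 2 · 3 · 2
1 · 2 · 1 · 1 · 0 · 3
2 · 3 · 3 · 2 · 0 · 0

39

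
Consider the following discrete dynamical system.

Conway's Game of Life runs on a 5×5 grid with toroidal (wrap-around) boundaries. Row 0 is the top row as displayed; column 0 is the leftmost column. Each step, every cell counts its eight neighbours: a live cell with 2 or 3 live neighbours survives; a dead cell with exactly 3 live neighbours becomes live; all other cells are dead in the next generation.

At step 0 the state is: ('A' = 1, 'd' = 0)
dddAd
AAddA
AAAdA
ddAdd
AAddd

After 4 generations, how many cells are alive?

[0] dddAd
AAddA
AAAdA
ddAdd
AAddd
[1] ddAdd
ddddd
ddAdA
ddAAA
dAAdd
[2] dAAdd
dddAd
ddAdA
AdddA
dAddd
[3] dAAdd
dAdAd
AdddA
AAdAA
dAAdd
[4] AddAd
dAdAA
ddddd
dddAd
ddddA

7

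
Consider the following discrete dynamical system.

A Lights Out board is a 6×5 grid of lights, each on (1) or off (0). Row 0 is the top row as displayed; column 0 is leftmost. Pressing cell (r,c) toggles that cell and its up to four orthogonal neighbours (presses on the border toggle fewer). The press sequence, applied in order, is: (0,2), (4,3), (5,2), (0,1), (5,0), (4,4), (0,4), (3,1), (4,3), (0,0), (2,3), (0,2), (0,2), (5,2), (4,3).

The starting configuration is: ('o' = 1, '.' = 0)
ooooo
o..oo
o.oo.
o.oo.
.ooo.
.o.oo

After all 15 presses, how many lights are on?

14

gen 0: ooooo
o..oo
o.oo.
o.oo.
.ooo.
.o.oo
gen 1: o...o
o.ooo
o.oo.
o.oo.
.ooo.
.o.oo
gen 2: o...o
o.ooo
o.oo.
o.o..
.o..o
.o..o
gen 3: o...o
o.ooo
o.oo.
o.o..
.oo.o
..ooo
gen 4: .oo.o
ooooo
o.oo.
o.o..
.oo.o
..ooo
gen 5: .oo.o
ooooo
o.oo.
o.o..
ooo.o
ooooo
gen 6: .oo.o
ooooo
o.oo.
o.o.o
oooo.
oooo.
gen 7: .ooo.
oooo.
o.oo.
o.o.o
oooo.
oooo.
gen 8: .ooo.
oooo.
oooo.
.o..o
o.oo.
oooo.
gen 9: .ooo.
oooo.
oooo.
.o.oo
o...o
ooo..
gen 10: o.oo.
.ooo.
oooo.
.o.oo
o...o
ooo..
gen 11: o.oo.
.oo..
oo..o
.o..o
o...o
ooo..
gen 12: oo...
.o...
oo..o
.o..o
o...o
ooo..
gen 13: o.oo.
.oo..
oo..o
.o..o
o...o
ooo..
gen 14: o.oo.
.oo..
oo..o
.o..o
o.o.o
o..o.
gen 15: o.oo.
.oo..
oo..o
.o.oo
o..o.
o....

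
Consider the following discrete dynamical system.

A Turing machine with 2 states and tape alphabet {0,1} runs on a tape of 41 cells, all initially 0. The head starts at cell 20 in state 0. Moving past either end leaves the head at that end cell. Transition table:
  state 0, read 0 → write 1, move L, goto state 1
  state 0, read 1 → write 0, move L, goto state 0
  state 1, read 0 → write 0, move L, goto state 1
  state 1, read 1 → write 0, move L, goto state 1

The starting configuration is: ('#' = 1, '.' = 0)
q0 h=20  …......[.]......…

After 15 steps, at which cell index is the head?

5

gen 0: q0 h=20  …......[.]......…
gen 1: q1 h=19  …......[.]#.....…
gen 2: q1 h=18  …......[.].#....…
gen 3: q1 h=17  …......[.]..#...…
gen 4: q1 h=16  …......[.]...#..…
gen 5: q1 h=15  …......[.]....#.…
gen 6: q1 h=14  …......[.].....#…
gen 7: q1 h=13  …......[.]......…
gen 8: q1 h=12  …......[.]......…
gen 9: q1 h=11  …......[.]......…
gen 10: q1 h=10  …......[.]......…
gen 11: q1 h= 9  …......[.]......…
gen 12: q1 h= 8  …......[.]......…
gen 13: q1 h= 7  …......[.]......…
gen 14: q1 h= 6  |......[.]......…
gen 15: q1 h= 5  |.....[.]......…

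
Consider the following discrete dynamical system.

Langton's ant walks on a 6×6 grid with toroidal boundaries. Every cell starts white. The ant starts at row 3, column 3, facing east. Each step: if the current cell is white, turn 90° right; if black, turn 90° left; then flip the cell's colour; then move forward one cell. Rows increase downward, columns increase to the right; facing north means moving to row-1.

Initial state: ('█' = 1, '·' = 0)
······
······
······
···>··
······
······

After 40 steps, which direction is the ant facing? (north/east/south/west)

east

0) ······
······
······
···>··
······
······
1) ······
······
······
···█··
···v··
······
2) ······
······
······
···█··
··<█··
······
3) ······
······
······
··^█··
··██··
······
4) ······
······
······
··█>··
··██··
······
5) ······
······
···^··
··█···
··██··
······
6) ······
······
···█>·
··█···
··██··
······
7) ······
······
···██·
··█·v·
··██··
······
8) ······
······
···██·
··█<█·
··██··
······
9) ······
······
···^█·
··███·
··██··
······
10) ······
······
··<·█·
··███·
··██··
······
11) ······
··^···
··█·█·
··███·
··██··
······
12) ······
··█>··
··█·█·
··███·
··██··
······
13) ······
··██··
··█v█·
··███·
··██··
······
14) ······
··██··
··<██·
··███·
··██··
······
15) ······
··██··
···██·
··v██·
··██··
······
16) ······
··██··
···██·
···>█·
··██··
······
17) ······
··██··
···^█·
····█·
··██··
······
18) ······
··██··
··<·█·
····█·
··██··
······
19) ······
··^█··
··█·█·
····█·
··██··
······
20) ······
·<·█··
··█·█·
····█·
··██··
······
21) ·^····
·█·█··
··█·█·
····█·
··██··
······
22) ·█>···
·█·█··
··█·█·
····█·
··██··
······
23) ·██···
·█v█··
··█·█·
····█·
··██··
······
24) ·██···
·<██··
··█·█·
····█·
··██··
······
25) ·██···
··██··
·v█·█·
····█·
··██··
······
26) ·██···
··██··
<██·█·
····█·
··██··
······
27) ·██···
^·██··
███·█·
····█·
··██··
······
28) ·██···
█>██··
███·█·
····█·
··██··
······
29) ·██···
████··
█v█·█·
····█·
··██··
······
30) ·██···
████··
█·>·█·
····█·
··██··
······
31) ·██···
██^█··
█···█·
····█·
··██··
······
32) ·██···
█<·█··
█···█·
····█·
··██··
······
33) ·██···
█··█··
█v··█·
····█·
··██··
······
34) ·██···
█··█··
<█··█·
····█·
··██··
······
35) ·██···
█··█··
·█··█·
v···█·
··██··
······
36) ·██···
█··█··
·█··█·
█···█<
··██··
······
37) ·██···
█··█··
·█··█^
█···██
··██··
······
38) ·██···
█··█··
>█··██
█···██
··██··
······
39) ·██···
█··█··
██··██
v···██
··██··
······
40) ·██···
█··█··
██··██
·>··██
··██··
······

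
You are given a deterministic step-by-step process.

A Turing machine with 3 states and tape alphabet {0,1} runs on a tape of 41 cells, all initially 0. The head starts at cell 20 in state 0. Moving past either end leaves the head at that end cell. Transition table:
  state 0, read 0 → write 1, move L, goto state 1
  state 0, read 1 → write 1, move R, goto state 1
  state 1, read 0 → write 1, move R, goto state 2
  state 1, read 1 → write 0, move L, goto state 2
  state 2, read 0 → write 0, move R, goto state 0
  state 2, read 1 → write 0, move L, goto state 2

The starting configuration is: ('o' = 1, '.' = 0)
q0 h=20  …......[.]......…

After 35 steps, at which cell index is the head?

t=0: q0 h=20  …......[.]......…
t=1: q1 h=19  …......[.]o.....…
t=2: q2 h=20  ….....o[o]......…
t=3: q2 h=19  …......[o]......…
t=4: q2 h=18  …......[.]......…
t=5: q0 h=19  …......[.]......…
t=6: q1 h=18  …......[.]o.....…
t=7: q2 h=19  ….....o[o]......…
t=8: q2 h=18  …......[o]......…
t=9: q2 h=17  …......[.]......…
t=10: q0 h=18  …......[.]......…
t=11: q1 h=17  …......[.]o.....…
t=12: q2 h=18  ….....o[o]......…
t=13: q2 h=17  …......[o]......…
t=14: q2 h=16  …......[.]......…
t=15: q0 h=17  …......[.]......…
t=16: q1 h=16  …......[.]o.....…
t=17: q2 h=17  ….....o[o]......…
t=18: q2 h=16  …......[o]......…
t=19: q2 h=15  …......[.]......…
t=20: q0 h=16  …......[.]......…
t=21: q1 h=15  …......[.]o.....…
t=22: q2 h=16  ….....o[o]......…
t=23: q2 h=15  …......[o]......…
t=24: q2 h=14  …......[.]......…
t=25: q0 h=15  …......[.]......…
t=26: q1 h=14  …......[.]o.....…
t=27: q2 h=15  ….....o[o]......…
t=28: q2 h=14  …......[o]......…
t=29: q2 h=13  …......[.]......…
t=30: q0 h=14  …......[.]......…
t=31: q1 h=13  …......[.]o.....…
t=32: q2 h=14  ….....o[o]......…
t=33: q2 h=13  …......[o]......…
t=34: q2 h=12  …......[.]......…
t=35: q0 h=13  …......[.]......…

13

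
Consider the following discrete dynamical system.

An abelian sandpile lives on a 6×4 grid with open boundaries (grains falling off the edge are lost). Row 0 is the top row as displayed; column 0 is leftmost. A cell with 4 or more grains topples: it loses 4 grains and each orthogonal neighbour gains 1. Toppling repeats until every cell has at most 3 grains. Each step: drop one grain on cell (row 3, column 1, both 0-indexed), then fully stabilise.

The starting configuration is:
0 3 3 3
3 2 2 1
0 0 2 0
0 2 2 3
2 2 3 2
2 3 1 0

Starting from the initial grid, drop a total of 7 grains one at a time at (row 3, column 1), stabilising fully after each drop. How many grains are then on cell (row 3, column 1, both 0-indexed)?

t=0: 0 3 3 3
3 2 2 1
0 0 2 0
0 2 2 3
2 2 3 2
2 3 1 0
t=1: 0 3 3 3
3 2 2 1
0 0 2 0
0 3 2 3
2 2 3 2
2 3 1 0
t=2: 0 3 3 3
3 2 2 1
0 1 2 0
1 0 3 3
2 3 3 2
2 3 1 0
t=3: 0 3 3 3
3 2 2 1
0 1 2 0
1 1 3 3
2 3 3 2
2 3 1 0
t=4: 0 3 3 3
3 2 2 1
0 1 2 0
1 2 3 3
2 3 3 2
2 3 1 0
t=5: 0 3 3 3
3 2 2 1
0 1 2 0
1 3 3 3
2 3 3 2
2 3 1 0
t=6: 0 3 3 3
3 2 2 1
0 2 3 1
2 2 2 1
3 2 2 0
3 0 3 1
t=7: 0 3 3 3
3 2 2 1
0 2 3 1
2 3 2 1
3 2 2 0
3 0 3 1

3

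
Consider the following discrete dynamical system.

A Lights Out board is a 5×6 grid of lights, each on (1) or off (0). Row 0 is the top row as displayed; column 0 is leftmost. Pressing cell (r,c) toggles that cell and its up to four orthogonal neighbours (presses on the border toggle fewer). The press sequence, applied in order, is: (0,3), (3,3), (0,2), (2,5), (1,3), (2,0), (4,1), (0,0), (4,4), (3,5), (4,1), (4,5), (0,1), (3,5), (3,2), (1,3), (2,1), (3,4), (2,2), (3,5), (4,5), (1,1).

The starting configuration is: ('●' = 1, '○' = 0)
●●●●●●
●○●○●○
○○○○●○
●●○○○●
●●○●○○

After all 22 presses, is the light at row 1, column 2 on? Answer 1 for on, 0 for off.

0

0) ●●●●●●
●○●○●○
○○○○●○
●●○○○●
●●○●○○
1) ●●○○○●
●○●●●○
○○○○●○
●●○○○●
●●○●○○
2) ●●○○○●
●○●●●○
○○○●●○
●●●●●●
●●○○○○
3) ●○●●○●
●○○●●○
○○○●●○
●●●●●●
●●○○○○
4) ●○●●○●
●○○●●●
○○○●○●
●●●●●○
●●○○○○
5) ●○●○○●
●○●○○●
○○○○○●
●●●●●○
●●○○○○
6) ●○●○○●
○○●○○●
●●○○○●
○●●●●○
●●○○○○
7) ●○●○○●
○○●○○●
●●○○○●
○○●●●○
○○●○○○
8) ○●●○○●
●○●○○●
●●○○○●
○○●●●○
○○●○○○
9) ○●●○○●
●○●○○●
●●○○○●
○○●●○○
○○●●●●
10) ○●●○○●
●○●○○●
●●○○○○
○○●●●●
○○●●●○
11) ○●●○○●
●○●○○●
●●○○○○
○●●●●●
●●○●●○
12) ○●●○○●
●○●○○●
●●○○○○
○●●●●○
●●○●○●
13) ●○○○○●
●●●○○●
●●○○○○
○●●●●○
●●○●○●
14) ●○○○○●
●●●○○●
●●○○○●
○●●●○●
●●○●○○
15) ●○○○○●
●●●○○●
●●●○○●
○○○○○●
●●●●○○
16) ●○○●○●
●●○●●●
●●●●○●
○○○○○●
●●●●○○
17) ●○○●○●
●○○●●●
○○○●○●
○●○○○●
●●●●○○
18) ●○○●○●
●○○●●●
○○○●●●
○●○●●○
●●●●●○
19) ●○○●○●
●○●●●●
○●●○●●
○●●●●○
●●●●●○
20) ●○○●○●
●○●●●●
○●●○●○
○●●●○●
●●●●●●
21) ●○○●○●
●○●●●●
○●●○●○
○●●●○○
●●●●○○
22) ●●○●○●
○●○●●●
○○●○●○
○●●●○○
●●●●○○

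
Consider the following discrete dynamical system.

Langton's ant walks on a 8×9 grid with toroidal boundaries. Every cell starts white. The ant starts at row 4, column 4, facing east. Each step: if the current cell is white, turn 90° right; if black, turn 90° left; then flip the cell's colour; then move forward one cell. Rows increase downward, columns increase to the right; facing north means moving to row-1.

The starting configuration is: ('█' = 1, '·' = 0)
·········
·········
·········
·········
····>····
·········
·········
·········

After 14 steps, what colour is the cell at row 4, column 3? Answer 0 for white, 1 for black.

k=0  ·········
·········
·········
·········
····>····
·········
·········
·········
k=1  ·········
·········
·········
·········
····█····
····v····
·········
·········
k=2  ·········
·········
·········
·········
····█····
···<█····
·········
·········
k=3  ·········
·········
·········
·········
···^█····
···██····
·········
·········
k=4  ·········
·········
·········
·········
···█>····
···██····
·········
·········
k=5  ·········
·········
·········
····^····
···█·····
···██····
·········
·········
k=6  ·········
·········
·········
····█>···
···█·····
···██····
·········
·········
k=7  ·········
·········
·········
····██···
···█·v···
···██····
·········
·········
k=8  ·········
·········
·········
····██···
···█<█···
···██····
·········
·········
k=9  ·········
·········
·········
····^█···
···███···
···██····
·········
·········
k=10  ·········
·········
·········
···<·█···
···███···
···██····
·········
·········
k=11  ·········
·········
···^·····
···█·█···
···███···
···██····
·········
·········
k=12  ·········
·········
···█>····
···█·█···
···███···
···██····
·········
·········
k=13  ·········
·········
···██····
···█v█···
···███···
···██····
·········
·········
k=14  ·········
·········
···██····
···<██···
···███···
···██····
·········
·········

1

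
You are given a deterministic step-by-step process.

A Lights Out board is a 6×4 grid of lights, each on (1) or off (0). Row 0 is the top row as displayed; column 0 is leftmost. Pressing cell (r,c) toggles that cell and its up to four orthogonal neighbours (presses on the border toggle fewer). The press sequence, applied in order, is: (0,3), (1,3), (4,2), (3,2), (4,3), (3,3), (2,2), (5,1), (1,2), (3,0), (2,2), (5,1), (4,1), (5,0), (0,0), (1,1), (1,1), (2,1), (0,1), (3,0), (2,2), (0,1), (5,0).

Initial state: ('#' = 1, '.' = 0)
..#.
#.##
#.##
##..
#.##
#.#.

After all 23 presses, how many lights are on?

10

0) ..#.
#.##
#.##
##..
#.##
#.#.
1) ...#
#.#.
#.##
##..
#.##
#.#.
2) ....
#..#
#.#.
##..
#.##
#.#.
3) ....
#..#
#.#.
###.
##..
#...
4) ....
#..#
#...
#..#
###.
#...
5) ....
#..#
#...
#...
##.#
#..#
6) ....
#..#
#..#
#.##
##..
#..#
7) ....
#.##
###.
#..#
##..
#..#
8) ....
#.##
###.
#..#
#...
.###
9) ..#.
##..
##..
#..#
#...
.###
10) ..#.
##..
.#..
.#.#
....
.###
11) ..#.
###.
..##
.###
....
.###
12) ..#.
###.
..##
.###
.#..
#..#
13) ..#.
###.
..##
..##
#.#.
##.#
14) ..#.
###.
..##
..##
..#.
...#
15) ###.
.##.
..##
..##
..#.
...#
16) #.#.
#...
.###
..##
..#.
...#
17) ###.
.##.
..##
..##
..#.
...#
18) ###.
..#.
##.#
.###
..#.
...#
19) ....
.##.
##.#
.###
..#.
...#
20) ....
.##.
.#.#
#.##
#.#.
...#
21) ....
.#..
..#.
#..#
#.#.
...#
22) ###.
....
..#.
#..#
#.#.
...#
23) ###.
....
..#.
#..#
..#.
##.#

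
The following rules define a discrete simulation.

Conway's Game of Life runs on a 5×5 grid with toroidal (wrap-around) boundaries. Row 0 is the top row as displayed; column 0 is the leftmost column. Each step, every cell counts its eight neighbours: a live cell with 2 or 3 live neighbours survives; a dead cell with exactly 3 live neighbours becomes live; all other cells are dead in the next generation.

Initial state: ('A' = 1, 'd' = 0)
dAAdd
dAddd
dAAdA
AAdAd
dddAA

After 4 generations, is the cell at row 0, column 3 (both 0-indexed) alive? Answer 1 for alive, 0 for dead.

t=0: dAAdd
dAddd
dAAdA
AAdAd
dddAA
t=1: AAAAd
dddAd
dddAA
dAddd
dddAA
t=2: AAddd
AAddd
ddAAA
AdAdd
dddAA
t=3: dAAdd
dddAd
ddAAA
AAAdd
ddAAA
t=4: dAddA
dAddA
AdddA
Adddd
ddddA

0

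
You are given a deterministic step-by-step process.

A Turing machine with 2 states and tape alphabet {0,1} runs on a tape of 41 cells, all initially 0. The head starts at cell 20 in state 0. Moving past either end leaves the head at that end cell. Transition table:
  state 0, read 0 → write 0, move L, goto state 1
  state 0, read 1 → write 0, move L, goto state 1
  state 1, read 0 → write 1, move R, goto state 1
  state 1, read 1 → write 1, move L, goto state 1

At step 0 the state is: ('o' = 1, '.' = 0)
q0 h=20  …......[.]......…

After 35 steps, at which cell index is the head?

t=0: q0 h=20  …......[.]......…
t=1: q1 h=19  …......[.]......…
t=2: q1 h=20  ….....o[.]......…
t=3: q1 h=21  …....oo[.]......…
t=4: q1 h=22  …...ooo[.]......…
t=5: q1 h=23  …..oooo[.]......…
t=6: q1 h=24  ….ooooo[.]......…
t=7: q1 h=25  …oooooo[.]......…
t=8: q1 h=26  …oooooo[.]......…
t=9: q1 h=27  …oooooo[.]......…
t=10: q1 h=28  …oooooo[.]......…
t=11: q1 h=29  …oooooo[.]......…
t=12: q1 h=30  …oooooo[.]......…
t=13: q1 h=31  …oooooo[.]......…
t=14: q1 h=32  …oooooo[.]......…
t=15: q1 h=33  …oooooo[.]......…
t=16: q1 h=34  …oooooo[.]......|
t=17: q1 h=35  …oooooo[.].....|
t=18: q1 h=36  …oooooo[.]....|
t=19: q1 h=37  …oooooo[.]...|
t=20: q1 h=38  …oooooo[.]..|
t=21: q1 h=39  …oooooo[.].|
t=22: q1 h=40  …oooooo[.]|
t=23: q1 h=40  …oooooo[o]|
t=24: q1 h=39  …oooooo[o]o|
t=25: q1 h=38  …oooooo[o]oo|
t=26: q1 h=37  …oooooo[o]ooo|
t=27: q1 h=36  …oooooo[o]oooo|
t=28: q1 h=35  …oooooo[o]ooooo|
t=29: q1 h=34  …oooooo[o]oooooo|
t=30: q1 h=33  …oooooo[o]oooooo…
t=31: q1 h=32  …oooooo[o]oooooo…
t=32: q1 h=31  …oooooo[o]oooooo…
t=33: q1 h=30  …oooooo[o]oooooo…
t=34: q1 h=29  …oooooo[o]oooooo…
t=35: q1 h=28  …oooooo[o]oooooo…

28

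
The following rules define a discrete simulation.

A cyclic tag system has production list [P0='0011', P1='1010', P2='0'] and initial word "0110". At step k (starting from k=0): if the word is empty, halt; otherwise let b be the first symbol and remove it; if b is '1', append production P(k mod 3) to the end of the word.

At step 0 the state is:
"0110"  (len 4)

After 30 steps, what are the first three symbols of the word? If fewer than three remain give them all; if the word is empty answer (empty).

101

gen 0: "0110"  (len 4)
gen 1: "110"  (len 3)
gen 2: "101010"  (len 6)
gen 3: "010100"  (len 6)
gen 4: "10100"  (len 5)
gen 5: "01001010"  (len 8)
gen 6: "1001010"  (len 7)
gen 7: "0010100011"  (len 10)
gen 8: "010100011"  (len 9)
gen 9: "10100011"  (len 8)
gen 10: "01000110011"  (len 11)
gen 11: "1000110011"  (len 10)
gen 12: "0001100110"  (len 10)
gen 13: "001100110"  (len 9)
gen 14: "01100110"  (len 8)
gen 15: "1100110"  (len 7)
gen 16: "1001100011"  (len 10)
gen 17: "0011000111010"  (len 13)
gen 18: "011000111010"  (len 12)
gen 19: "11000111010"  (len 11)
gen 20: "10001110101010"  (len 14)
gen 21: "00011101010100"  (len 14)
gen 22: "0011101010100"  (len 13)
gen 23: "011101010100"  (len 12)
gen 24: "11101010100"  (len 11)
gen 25: "11010101000011"  (len 14)
gen 26: "10101010000111010"  (len 17)
gen 27: "01010100001110100"  (len 17)
gen 28: "1010100001110100"  (len 16)
gen 29: "0101000011101001010"  (len 19)
gen 30: "101000011101001010"  (len 18)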